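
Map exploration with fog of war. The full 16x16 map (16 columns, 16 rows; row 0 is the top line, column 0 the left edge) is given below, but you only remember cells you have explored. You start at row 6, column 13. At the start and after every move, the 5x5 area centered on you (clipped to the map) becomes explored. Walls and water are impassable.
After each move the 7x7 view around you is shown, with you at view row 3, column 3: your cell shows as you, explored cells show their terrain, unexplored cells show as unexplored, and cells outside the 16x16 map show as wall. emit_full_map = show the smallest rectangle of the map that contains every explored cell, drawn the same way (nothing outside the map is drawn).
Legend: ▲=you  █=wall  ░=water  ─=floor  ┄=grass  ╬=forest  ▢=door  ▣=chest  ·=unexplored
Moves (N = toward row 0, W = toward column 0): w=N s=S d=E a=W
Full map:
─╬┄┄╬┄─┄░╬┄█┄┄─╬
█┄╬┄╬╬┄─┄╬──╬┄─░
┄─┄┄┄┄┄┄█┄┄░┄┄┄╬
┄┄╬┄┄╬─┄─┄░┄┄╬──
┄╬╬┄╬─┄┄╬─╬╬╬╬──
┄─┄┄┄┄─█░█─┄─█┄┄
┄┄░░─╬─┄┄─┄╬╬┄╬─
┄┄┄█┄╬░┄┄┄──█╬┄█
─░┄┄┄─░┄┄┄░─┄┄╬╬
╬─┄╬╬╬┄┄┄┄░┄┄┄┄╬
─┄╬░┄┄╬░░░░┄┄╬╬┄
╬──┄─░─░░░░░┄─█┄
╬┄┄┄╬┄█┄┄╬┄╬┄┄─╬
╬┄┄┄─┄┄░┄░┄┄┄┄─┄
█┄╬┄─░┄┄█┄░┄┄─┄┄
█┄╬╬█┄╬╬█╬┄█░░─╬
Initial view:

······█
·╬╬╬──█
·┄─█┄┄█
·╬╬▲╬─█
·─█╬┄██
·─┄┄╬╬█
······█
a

·······
·╬╬╬╬──
·─┄─█┄┄
·┄╬▲┄╬─
·──█╬┄█
·░─┄┄╬╬
·······

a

·······
·─╬╬╬╬─
·█─┄─█┄
·─┄▲╬┄╬
·┄──█╬┄
·┄░─┄┄╬
·······

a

·······
·╬─╬╬╬╬
·░█─┄─█
·┄─▲╬╬┄
·┄┄──█╬
·┄┄░─┄┄
·······

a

·······
·┄╬─╬╬╬
·█░█─┄─
·┄┄▲┄╬╬
·┄┄┄──█
·┄┄┄░─┄
·······

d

·······
┄╬─╬╬╬╬
█░█─┄─█
┄┄─▲╬╬┄
┄┄┄──█╬
┄┄┄░─┄┄
·······

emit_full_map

┄╬─╬╬╬╬──
█░█─┄─█┄┄
┄┄─▲╬╬┄╬─
┄┄┄──█╬┄█
┄┄┄░─┄┄╬╬

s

┄╬─╬╬╬╬
█░█─┄─█
┄┄─┄╬╬┄
┄┄┄▲─█╬
┄┄┄░─┄┄
·┄┄░┄┄·
·······

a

·┄╬─╬╬╬
·█░█─┄─
·┄┄─┄╬╬
·┄┄▲──█
·┄┄┄░─┄
·┄┄┄░┄┄
·······

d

┄╬─╬╬╬╬
█░█─┄─█
┄┄─┄╬╬┄
┄┄┄▲─█╬
┄┄┄░─┄┄
┄┄┄░┄┄·
·······

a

·┄╬─╬╬╬
·█░█─┄─
·┄┄─┄╬╬
·┄┄▲──█
·┄┄┄░─┄
·┄┄┄░┄┄
·······

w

·······
·┄╬─╬╬╬
·█░█─┄─
·┄┄▲┄╬╬
·┄┄┄──█
·┄┄┄░─┄
·┄┄┄░┄┄

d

·······
┄╬─╬╬╬╬
█░█─┄─█
┄┄─▲╬╬┄
┄┄┄──█╬
┄┄┄░─┄┄
┄┄┄░┄┄·

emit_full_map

┄╬─╬╬╬╬──
█░█─┄─█┄┄
┄┄─▲╬╬┄╬─
┄┄┄──█╬┄█
┄┄┄░─┄┄╬╬
┄┄┄░┄┄···

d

·······
╬─╬╬╬╬─
░█─┄─█┄
┄─┄▲╬┄╬
┄┄──█╬┄
┄┄░─┄┄╬
┄┄░┄┄··

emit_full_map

┄╬─╬╬╬╬──
█░█─┄─█┄┄
┄┄─┄▲╬┄╬─
┄┄┄──█╬┄█
┄┄┄░─┄┄╬╬
┄┄┄░┄┄···


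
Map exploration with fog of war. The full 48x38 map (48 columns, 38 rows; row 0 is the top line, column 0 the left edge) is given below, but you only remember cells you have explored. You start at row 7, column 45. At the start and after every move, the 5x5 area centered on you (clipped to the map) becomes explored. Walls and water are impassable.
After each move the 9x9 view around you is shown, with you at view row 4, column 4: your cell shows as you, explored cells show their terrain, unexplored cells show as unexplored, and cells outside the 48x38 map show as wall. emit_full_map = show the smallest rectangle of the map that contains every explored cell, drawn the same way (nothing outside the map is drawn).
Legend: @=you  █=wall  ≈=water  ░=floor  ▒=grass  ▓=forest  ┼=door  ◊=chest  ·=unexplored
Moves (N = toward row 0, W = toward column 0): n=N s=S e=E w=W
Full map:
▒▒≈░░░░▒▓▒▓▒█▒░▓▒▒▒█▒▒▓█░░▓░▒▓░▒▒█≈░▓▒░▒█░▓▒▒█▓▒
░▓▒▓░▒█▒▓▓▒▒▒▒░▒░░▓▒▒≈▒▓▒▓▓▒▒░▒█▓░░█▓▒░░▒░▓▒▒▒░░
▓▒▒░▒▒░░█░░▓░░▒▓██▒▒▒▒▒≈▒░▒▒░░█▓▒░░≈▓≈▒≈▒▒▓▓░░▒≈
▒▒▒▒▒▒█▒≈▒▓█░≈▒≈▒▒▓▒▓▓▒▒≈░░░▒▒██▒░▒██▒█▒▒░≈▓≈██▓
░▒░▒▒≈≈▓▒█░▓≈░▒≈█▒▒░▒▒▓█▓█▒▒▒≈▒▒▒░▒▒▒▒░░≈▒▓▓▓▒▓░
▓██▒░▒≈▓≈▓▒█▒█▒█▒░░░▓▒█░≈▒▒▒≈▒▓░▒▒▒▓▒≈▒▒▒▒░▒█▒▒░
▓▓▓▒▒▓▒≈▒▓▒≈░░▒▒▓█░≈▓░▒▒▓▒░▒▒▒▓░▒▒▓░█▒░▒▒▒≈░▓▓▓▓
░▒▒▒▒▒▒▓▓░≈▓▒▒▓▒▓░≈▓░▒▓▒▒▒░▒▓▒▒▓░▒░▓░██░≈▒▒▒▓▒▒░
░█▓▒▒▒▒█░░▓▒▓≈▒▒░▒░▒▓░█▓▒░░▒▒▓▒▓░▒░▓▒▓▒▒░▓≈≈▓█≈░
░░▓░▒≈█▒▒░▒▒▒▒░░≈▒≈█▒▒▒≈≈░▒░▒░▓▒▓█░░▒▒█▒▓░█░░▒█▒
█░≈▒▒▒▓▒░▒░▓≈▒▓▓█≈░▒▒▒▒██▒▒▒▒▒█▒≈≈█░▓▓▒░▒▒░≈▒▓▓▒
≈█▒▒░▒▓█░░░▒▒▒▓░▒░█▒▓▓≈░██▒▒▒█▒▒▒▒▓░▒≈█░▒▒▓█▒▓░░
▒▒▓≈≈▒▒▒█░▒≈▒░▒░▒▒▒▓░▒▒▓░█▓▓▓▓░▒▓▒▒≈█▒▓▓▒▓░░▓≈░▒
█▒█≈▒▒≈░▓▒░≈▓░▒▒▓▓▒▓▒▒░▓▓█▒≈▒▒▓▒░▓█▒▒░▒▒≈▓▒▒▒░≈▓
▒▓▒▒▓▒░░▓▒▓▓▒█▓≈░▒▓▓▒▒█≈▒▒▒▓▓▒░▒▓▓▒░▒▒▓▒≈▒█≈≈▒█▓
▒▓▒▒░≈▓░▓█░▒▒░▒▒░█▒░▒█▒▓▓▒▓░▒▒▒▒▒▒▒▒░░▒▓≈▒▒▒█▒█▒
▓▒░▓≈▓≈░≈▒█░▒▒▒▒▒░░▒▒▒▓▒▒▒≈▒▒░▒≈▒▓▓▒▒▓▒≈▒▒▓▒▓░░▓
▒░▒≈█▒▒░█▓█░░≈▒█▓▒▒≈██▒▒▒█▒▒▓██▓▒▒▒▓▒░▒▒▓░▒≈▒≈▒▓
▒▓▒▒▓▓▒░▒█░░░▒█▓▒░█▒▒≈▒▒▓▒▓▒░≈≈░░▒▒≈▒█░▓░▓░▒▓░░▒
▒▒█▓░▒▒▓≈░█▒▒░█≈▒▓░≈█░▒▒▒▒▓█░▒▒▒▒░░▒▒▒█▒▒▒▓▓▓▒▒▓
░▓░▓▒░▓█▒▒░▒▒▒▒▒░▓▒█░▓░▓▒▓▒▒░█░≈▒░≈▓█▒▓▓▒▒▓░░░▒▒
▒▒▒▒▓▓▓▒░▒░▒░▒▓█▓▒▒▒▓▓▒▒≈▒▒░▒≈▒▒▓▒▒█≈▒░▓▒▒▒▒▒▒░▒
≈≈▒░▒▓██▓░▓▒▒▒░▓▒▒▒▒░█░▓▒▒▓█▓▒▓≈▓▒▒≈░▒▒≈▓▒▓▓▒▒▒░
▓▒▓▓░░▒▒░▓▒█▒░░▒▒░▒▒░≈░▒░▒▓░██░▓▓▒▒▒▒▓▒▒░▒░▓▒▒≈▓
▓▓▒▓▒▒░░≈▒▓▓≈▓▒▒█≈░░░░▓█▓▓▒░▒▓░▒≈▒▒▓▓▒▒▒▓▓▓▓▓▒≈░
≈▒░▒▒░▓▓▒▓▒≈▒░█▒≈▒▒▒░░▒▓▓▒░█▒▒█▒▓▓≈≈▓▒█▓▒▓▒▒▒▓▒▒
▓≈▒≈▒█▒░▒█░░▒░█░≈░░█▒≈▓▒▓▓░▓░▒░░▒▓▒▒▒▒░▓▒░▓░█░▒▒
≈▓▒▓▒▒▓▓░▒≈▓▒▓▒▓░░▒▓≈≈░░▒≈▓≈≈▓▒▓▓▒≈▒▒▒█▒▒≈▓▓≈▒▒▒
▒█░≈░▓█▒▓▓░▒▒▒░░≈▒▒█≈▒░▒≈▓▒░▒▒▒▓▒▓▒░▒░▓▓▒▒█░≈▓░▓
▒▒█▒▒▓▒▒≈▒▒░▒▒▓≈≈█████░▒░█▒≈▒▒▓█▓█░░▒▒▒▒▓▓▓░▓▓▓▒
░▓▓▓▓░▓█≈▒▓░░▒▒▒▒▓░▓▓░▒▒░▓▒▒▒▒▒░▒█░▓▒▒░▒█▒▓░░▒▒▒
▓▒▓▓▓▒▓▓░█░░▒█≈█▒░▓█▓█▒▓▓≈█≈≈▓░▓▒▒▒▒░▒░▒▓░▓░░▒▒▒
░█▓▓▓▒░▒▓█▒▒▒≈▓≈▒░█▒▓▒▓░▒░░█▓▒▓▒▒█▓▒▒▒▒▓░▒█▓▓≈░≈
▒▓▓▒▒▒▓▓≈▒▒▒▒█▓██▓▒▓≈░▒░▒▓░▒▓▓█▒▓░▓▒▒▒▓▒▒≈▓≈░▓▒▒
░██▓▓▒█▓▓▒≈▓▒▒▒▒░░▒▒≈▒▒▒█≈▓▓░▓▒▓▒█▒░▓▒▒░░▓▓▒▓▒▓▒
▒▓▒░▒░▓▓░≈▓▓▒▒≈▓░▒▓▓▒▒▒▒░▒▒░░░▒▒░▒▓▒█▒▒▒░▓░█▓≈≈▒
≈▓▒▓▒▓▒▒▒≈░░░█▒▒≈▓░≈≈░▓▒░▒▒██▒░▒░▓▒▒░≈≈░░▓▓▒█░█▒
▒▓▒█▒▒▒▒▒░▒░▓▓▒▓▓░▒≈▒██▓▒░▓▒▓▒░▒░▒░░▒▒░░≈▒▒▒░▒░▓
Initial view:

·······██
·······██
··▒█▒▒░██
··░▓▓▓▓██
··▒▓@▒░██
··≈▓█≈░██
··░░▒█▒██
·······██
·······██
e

······███
······███
·▒█▒▒░███
·░▓▓▓▓███
·▒▓▒@░███
·≈▓█≈░███
·░░▒█▒███
······███
······███

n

······███
······███
··▓▒▓░███
·▒█▒▒░███
·░▓▓@▓███
·▒▓▒▒░███
·≈▓█≈░███
·░░▒█▒███
······███

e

·····████
·····████
·▓▒▓░████
▒█▒▒░████
░▓▓▓@████
▒▓▒▒░████
≈▓█≈░████
░░▒█▒████
·····████

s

·····████
·▓▒▓░████
▒█▒▒░████
░▓▓▓▓████
▒▓▒▒@████
≈▓█≈░████
░░▒█▒████
·····████
·····████

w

······███
··▓▒▓░███
·▒█▒▒░███
·░▓▓▓▓███
·▒▓▒@░███
·≈▓█≈░███
·░░▒█▒███
······███
······███

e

·····████
·▓▒▓░████
▒█▒▒░████
░▓▓▓▓████
▒▓▒▒@████
≈▓█≈░████
░░▒█▒████
·····████
·····████

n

·····████
·····████
·▓▒▓░████
▒█▒▒░████
░▓▓▓@████
▒▓▒▒░████
≈▓█≈░████
░░▒█▒████
·····████

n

·····████
·····████
··██▓████
·▓▒▓░████
▒█▒▒@████
░▓▓▓▓████
▒▓▒▒░████
≈▓█≈░████
░░▒█▒████

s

·····████
··██▓████
·▓▒▓░████
▒█▒▒░████
░▓▓▓@████
▒▓▒▒░████
≈▓█≈░████
░░▒█▒████
·····████

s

··██▓████
·▓▒▓░████
▒█▒▒░████
░▓▓▓▓████
▒▓▒▒@████
≈▓█≈░████
░░▒█▒████
·····████
·····████

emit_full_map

··██▓
·▓▒▓░
▒█▒▒░
░▓▓▓▓
▒▓▒▒@
≈▓█≈░
░░▒█▒

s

·▓▒▓░████
▒█▒▒░████
░▓▓▓▓████
▒▓▒▒░████
≈▓█≈@████
░░▒█▒████
··▓▓▒████
·····████
·····████

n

··██▓████
·▓▒▓░████
▒█▒▒░████
░▓▓▓▓████
▒▓▒▒@████
≈▓█≈░████
░░▒█▒████
··▓▓▒████
·····████

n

·····████
··██▓████
·▓▒▓░████
▒█▒▒░████
░▓▓▓@████
▒▓▒▒░████
≈▓█≈░████
░░▒█▒████
··▓▓▒████

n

·····████
·····████
··██▓████
·▓▒▓░████
▒█▒▒@████
░▓▓▓▓████
▒▓▒▒░████
≈▓█≈░████
░░▒█▒████

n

·····████
·····████
··░▒≈████
··██▓████
·▓▒▓@████
▒█▒▒░████
░▓▓▓▓████
▒▓▒▒░████
≈▓█≈░████

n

█████████
·····████
··▒░░████
··░▒≈████
··██@████
·▓▒▓░████
▒█▒▒░████
░▓▓▓▓████
▒▓▒▒░████

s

·····████
··▒░░████
··░▒≈████
··██▓████
·▓▒▓@████
▒█▒▒░████
░▓▓▓▓████
▒▓▒▒░████
≈▓█≈░████

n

█████████
·····████
··▒░░████
··░▒≈████
··██@████
·▓▒▓░████
▒█▒▒░████
░▓▓▓▓████
▒▓▒▒░████

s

·····████
··▒░░████
··░▒≈████
··██▓████
·▓▒▓@████
▒█▒▒░████
░▓▓▓▓████
▒▓▒▒░████
≈▓█≈░████

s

··▒░░████
··░▒≈████
··██▓████
·▓▒▓░████
▒█▒▒@████
░▓▓▓▓████
▒▓▒▒░████
≈▓█≈░████
░░▒█▒████

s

··░▒≈████
··██▓████
·▓▒▓░████
▒█▒▒░████
░▓▓▓@████
▒▓▒▒░████
≈▓█≈░████
░░▒█▒████
··▓▓▒████

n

··▒░░████
··░▒≈████
··██▓████
·▓▒▓░████
▒█▒▒@████
░▓▓▓▓████
▒▓▒▒░████
≈▓█≈░████
░░▒█▒████

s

··░▒≈████
··██▓████
·▓▒▓░████
▒█▒▒░████
░▓▓▓@████
▒▓▒▒░████
≈▓█≈░████
░░▒█▒████
··▓▓▒████


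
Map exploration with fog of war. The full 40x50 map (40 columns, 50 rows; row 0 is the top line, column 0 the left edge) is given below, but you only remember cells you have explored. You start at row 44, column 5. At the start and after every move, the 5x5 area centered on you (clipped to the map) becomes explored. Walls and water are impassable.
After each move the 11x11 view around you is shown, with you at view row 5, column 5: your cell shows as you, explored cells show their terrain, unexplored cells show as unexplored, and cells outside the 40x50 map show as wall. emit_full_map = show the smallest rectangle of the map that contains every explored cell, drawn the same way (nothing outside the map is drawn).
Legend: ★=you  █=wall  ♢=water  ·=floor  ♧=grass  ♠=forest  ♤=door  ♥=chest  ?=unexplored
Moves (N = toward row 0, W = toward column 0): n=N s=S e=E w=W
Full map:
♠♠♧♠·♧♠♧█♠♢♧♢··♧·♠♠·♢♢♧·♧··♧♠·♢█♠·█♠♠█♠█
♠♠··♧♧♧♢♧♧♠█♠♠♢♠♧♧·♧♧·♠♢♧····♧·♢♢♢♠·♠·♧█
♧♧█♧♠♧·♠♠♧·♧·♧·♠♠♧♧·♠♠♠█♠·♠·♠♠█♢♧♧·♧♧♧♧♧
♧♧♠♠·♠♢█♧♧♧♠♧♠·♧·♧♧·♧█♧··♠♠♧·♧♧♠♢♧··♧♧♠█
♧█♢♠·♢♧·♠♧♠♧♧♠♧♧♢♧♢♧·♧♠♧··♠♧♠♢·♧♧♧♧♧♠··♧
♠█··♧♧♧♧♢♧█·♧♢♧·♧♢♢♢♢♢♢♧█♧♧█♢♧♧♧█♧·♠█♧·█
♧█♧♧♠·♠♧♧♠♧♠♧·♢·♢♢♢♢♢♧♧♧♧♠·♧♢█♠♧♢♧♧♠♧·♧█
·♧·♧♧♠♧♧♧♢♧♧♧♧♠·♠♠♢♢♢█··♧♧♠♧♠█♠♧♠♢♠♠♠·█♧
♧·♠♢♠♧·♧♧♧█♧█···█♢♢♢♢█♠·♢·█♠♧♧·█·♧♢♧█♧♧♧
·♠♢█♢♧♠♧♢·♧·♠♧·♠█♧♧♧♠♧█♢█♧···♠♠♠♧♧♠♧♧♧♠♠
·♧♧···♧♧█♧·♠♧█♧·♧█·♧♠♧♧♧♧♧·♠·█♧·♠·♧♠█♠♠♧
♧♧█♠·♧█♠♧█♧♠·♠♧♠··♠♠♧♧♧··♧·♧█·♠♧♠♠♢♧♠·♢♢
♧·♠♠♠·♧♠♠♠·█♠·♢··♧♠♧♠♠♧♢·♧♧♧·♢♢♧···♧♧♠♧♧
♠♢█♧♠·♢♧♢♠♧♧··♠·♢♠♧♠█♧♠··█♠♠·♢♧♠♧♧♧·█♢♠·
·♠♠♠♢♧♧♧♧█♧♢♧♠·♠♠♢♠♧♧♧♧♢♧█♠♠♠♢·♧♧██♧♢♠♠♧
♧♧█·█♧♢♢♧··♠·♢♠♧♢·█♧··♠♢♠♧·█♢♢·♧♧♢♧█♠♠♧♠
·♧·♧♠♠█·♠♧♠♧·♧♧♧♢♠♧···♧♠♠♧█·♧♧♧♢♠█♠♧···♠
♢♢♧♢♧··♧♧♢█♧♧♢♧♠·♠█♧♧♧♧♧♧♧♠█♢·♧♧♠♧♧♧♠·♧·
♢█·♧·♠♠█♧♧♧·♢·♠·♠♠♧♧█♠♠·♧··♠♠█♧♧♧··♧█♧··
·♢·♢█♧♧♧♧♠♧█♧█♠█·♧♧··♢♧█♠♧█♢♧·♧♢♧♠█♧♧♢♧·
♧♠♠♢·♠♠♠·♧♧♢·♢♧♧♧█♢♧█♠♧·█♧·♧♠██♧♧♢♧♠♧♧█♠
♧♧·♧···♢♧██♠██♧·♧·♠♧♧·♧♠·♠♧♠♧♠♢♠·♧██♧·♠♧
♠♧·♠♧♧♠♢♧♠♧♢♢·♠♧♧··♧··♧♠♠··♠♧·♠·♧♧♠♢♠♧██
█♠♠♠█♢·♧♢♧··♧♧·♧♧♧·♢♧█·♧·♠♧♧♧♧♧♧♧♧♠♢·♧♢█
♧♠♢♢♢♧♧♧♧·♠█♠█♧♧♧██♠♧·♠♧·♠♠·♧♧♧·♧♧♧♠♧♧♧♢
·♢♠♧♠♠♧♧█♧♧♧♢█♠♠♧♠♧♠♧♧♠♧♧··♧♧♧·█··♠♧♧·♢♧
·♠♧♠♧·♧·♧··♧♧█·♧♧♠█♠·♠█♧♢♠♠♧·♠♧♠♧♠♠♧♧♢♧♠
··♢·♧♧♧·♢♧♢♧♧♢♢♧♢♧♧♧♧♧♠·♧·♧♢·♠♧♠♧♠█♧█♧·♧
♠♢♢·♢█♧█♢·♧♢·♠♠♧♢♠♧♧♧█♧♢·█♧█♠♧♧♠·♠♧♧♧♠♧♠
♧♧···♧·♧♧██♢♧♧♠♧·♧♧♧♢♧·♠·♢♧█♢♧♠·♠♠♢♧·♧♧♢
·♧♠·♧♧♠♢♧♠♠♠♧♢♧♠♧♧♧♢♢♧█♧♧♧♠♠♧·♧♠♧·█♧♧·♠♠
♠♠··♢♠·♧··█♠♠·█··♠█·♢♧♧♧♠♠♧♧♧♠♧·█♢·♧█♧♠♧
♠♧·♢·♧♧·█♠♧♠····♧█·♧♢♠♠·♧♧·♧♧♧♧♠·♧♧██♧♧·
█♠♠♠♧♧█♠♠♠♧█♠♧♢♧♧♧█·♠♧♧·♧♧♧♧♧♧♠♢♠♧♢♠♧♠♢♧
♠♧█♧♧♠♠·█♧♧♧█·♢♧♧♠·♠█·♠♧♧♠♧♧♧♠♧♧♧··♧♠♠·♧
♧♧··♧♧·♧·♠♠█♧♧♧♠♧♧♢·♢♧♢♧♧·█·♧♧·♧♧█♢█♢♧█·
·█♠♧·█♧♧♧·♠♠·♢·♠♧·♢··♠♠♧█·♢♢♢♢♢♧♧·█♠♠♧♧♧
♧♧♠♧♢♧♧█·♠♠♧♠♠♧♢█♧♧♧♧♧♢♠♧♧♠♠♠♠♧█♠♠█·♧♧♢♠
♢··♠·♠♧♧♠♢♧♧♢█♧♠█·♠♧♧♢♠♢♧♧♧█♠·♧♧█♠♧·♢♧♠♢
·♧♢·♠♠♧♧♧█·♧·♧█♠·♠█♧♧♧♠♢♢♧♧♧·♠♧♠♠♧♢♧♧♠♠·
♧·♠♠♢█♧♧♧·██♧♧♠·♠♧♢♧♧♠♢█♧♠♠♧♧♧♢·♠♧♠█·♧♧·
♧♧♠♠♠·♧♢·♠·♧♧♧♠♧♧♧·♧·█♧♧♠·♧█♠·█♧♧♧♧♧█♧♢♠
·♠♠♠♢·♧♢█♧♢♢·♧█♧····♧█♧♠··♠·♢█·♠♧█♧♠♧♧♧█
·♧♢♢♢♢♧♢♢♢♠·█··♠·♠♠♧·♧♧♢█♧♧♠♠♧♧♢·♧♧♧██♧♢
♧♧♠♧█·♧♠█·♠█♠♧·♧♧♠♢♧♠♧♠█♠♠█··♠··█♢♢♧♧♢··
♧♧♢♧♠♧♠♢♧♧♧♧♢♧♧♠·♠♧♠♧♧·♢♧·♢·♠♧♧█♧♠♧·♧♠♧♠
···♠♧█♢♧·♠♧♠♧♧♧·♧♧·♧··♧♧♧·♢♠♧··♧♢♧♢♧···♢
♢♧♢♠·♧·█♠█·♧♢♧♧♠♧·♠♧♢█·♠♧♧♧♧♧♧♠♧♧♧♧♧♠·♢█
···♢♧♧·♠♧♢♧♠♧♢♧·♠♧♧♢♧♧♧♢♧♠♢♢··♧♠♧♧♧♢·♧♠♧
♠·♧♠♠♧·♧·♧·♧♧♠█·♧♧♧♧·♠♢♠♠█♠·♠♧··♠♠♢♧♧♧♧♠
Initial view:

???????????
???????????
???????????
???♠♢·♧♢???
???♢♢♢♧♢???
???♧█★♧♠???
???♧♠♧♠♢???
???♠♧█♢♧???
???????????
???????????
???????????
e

???????????
???????????
???????????
??♠♢·♧♢█???
??♢♢♢♧♢♢???
??♧█·★♠█???
??♧♠♧♠♢♧???
??♠♧█♢♧·???
???????????
???????????
???????????

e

???????????
???????????
???????????
?♠♢·♧♢█♧???
?♢♢♢♧♢♢♢???
?♧█·♧★█·???
?♧♠♧♠♢♧♧???
?♠♧█♢♧·♠???
???????????
???????????
???????????

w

???????????
???????????
???????????
??♠♢·♧♢█♧??
??♢♢♢♧♢♢♢??
??♧█·★♠█·??
??♧♠♧♠♢♧♧??
??♠♧█♢♧·♠??
???????????
???????????
???????????

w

???????????
???????????
???????????
???♠♢·♧♢█♧?
???♢♢♢♧♢♢♢?
???♧█★♧♠█·?
???♧♠♧♠♢♧♧?
???♠♧█♢♧·♠?
???????????
???????????
???????????

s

???????????
???????????
???♠♢·♧♢█♧?
???♢♢♢♧♢♢♢?
???♧█·♧♠█·?
???♧♠★♠♢♧♧?
???♠♧█♢♧·♠?
???♠·♧·█???
???????????
???????????
███████████

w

█??????????
█??????????
█???♠♢·♧♢█♧
█??♢♢♢♢♧♢♢♢
█??♠♧█·♧♠█·
█??♢♧★♧♠♢♧♧
█??·♠♧█♢♧·♠
█??♢♠·♧·█??
█??????????
█??????????
███████████

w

██?????????
██?????????
██???♠♢·♧♢█
██?♧♢♢♢♢♧♢♢
██?♧♠♧█·♧♠█
██?♧♢★♠♧♠♢♧
██?··♠♧█♢♧·
██?♧♢♠·♧·█?
██?????????
██?????????
███████████

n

██?????????
██?????????
██?????????
██?♠♠♠♢·♧♢█
██?♧♢♢♢♢♧♢♢
██?♧♠★█·♧♠█
██?♧♢♧♠♧♠♢♧
██?··♠♧█♢♧·
██?♧♢♠·♧·█?
██?????????
██?????????

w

███????????
███????????
███????????
███·♠♠♠♢·♧♢
███·♧♢♢♢♢♧♢
███♧♧★♧█·♧♠
███♧♧♢♧♠♧♠♢
███···♠♧█♢♧
███?♧♢♠·♧·█
███????????
███????????

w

████???????
████???????
████???????
████·♠♠♠♢·♧
████·♧♢♢♢♢♧
████♧★♠♧█·♧
████♧♧♢♧♠♧♠
████···♠♧█♢
████?♧♢♠·♧·
████???????
████???????

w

█████??????
█████??????
█████??????
█████·♠♠♠♢·
█████·♧♢♢♢♢
█████★♧♠♧█·
█████♧♧♢♧♠♧
█████···♠♧█
█████?♧♢♠·♧
█████??????
█████??????

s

█████??????
█████??????
█████·♠♠♠♢·
█████·♧♢♢♢♢
█████♧♧♠♧█·
█████★♧♢♧♠♧
█████···♠♧█
█████♢♧♢♠·♧
█████??????
█████??????
███████████

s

█████??????
█████·♠♠♠♢·
█████·♧♢♢♢♢
█████♧♧♠♧█·
█████♧♧♢♧♠♧
█████★··♠♧█
█████♢♧♢♠·♧
█████···???
█████??????
███████████
███████████

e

████???????
████·♠♠♠♢·♧
████·♧♢♢♢♢♧
████♧♧♠♧█·♧
████♧♧♢♧♠♧♠
████·★·♠♧█♢
████♢♧♢♠·♧·
████···♢???
████???????
███████████
███████████

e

███????????
███·♠♠♠♢·♧♢
███·♧♢♢♢♢♧♢
███♧♧♠♧█·♧♠
███♧♧♢♧♠♧♠♢
███··★♠♧█♢♧
███♢♧♢♠·♧·█
███···♢♧???
███????????
███████████
███████████

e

██?????????
██·♠♠♠♢·♧♢█
██·♧♢♢♢♢♧♢♢
██♧♧♠♧█·♧♠█
██♧♧♢♧♠♧♠♢♧
██···★♧█♢♧·
██♢♧♢♠·♧·█?
██···♢♧♧???
██?????????
███████████
███████████

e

█??????????
█·♠♠♠♢·♧♢█♧
█·♧♢♢♢♢♧♢♢♢
█♧♧♠♧█·♧♠█·
█♧♧♢♧♠♧♠♢♧♧
█···♠★█♢♧·♠
█♢♧♢♠·♧·█??
█···♢♧♧·???
█??????????
███████████
███████████

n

█??????????
█??????????
█·♠♠♠♢·♧♢█♧
█·♧♢♢♢♢♧♢♢♢
█♧♧♠♧█·♧♠█·
█♧♧♢♧★♧♠♢♧♧
█···♠♧█♢♧·♠
█♢♧♢♠·♧·█??
█···♢♧♧·???
█??????????
███████████

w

██?????????
██?????????
██·♠♠♠♢·♧♢█
██·♧♢♢♢♢♧♢♢
██♧♧♠♧█·♧♠█
██♧♧♢★♠♧♠♢♧
██···♠♧█♢♧·
██♢♧♢♠·♧·█?
██···♢♧♧·??
██?????????
███████████

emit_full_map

·♠♠♠♢·♧♢█♧
·♧♢♢♢♢♧♢♢♢
♧♧♠♧█·♧♠█·
♧♧♢★♠♧♠♢♧♧
···♠♧█♢♧·♠
♢♧♢♠·♧·█??
···♢♧♧·???

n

██?????????
██?????????
██?????????
██·♠♠♠♢·♧♢█
██·♧♢♢♢♢♧♢♢
██♧♧♠★█·♧♠█
██♧♧♢♧♠♧♠♢♧
██···♠♧█♢♧·
██♢♧♢♠·♧·█?
██···♢♧♧·??
██?????????

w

███????????
███????????
███????????
███·♠♠♠♢·♧♢
███·♧♢♢♢♢♧♢
███♧♧★♧█·♧♠
███♧♧♢♧♠♧♠♢
███···♠♧█♢♧
███♢♧♢♠·♧·█
███···♢♧♧·?
███????????

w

████???????
████???????
████???????
████·♠♠♠♢·♧
████·♧♢♢♢♢♧
████♧★♠♧█·♧
████♧♧♢♧♠♧♠
████···♠♧█♢
████♢♧♢♠·♧·
████···♢♧♧·
████???????

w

█████??????
█████??????
█████??????
█████·♠♠♠♢·
█████·♧♢♢♢♢
█████★♧♠♧█·
█████♧♧♢♧♠♧
█████···♠♧█
█████♢♧♢♠·♧
█████···♢♧♧
█████??????

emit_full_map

·♠♠♠♢·♧♢█♧
·♧♢♢♢♢♧♢♢♢
★♧♠♧█·♧♠█·
♧♧♢♧♠♧♠♢♧♧
···♠♧█♢♧·♠
♢♧♢♠·♧·█??
···♢♧♧·???


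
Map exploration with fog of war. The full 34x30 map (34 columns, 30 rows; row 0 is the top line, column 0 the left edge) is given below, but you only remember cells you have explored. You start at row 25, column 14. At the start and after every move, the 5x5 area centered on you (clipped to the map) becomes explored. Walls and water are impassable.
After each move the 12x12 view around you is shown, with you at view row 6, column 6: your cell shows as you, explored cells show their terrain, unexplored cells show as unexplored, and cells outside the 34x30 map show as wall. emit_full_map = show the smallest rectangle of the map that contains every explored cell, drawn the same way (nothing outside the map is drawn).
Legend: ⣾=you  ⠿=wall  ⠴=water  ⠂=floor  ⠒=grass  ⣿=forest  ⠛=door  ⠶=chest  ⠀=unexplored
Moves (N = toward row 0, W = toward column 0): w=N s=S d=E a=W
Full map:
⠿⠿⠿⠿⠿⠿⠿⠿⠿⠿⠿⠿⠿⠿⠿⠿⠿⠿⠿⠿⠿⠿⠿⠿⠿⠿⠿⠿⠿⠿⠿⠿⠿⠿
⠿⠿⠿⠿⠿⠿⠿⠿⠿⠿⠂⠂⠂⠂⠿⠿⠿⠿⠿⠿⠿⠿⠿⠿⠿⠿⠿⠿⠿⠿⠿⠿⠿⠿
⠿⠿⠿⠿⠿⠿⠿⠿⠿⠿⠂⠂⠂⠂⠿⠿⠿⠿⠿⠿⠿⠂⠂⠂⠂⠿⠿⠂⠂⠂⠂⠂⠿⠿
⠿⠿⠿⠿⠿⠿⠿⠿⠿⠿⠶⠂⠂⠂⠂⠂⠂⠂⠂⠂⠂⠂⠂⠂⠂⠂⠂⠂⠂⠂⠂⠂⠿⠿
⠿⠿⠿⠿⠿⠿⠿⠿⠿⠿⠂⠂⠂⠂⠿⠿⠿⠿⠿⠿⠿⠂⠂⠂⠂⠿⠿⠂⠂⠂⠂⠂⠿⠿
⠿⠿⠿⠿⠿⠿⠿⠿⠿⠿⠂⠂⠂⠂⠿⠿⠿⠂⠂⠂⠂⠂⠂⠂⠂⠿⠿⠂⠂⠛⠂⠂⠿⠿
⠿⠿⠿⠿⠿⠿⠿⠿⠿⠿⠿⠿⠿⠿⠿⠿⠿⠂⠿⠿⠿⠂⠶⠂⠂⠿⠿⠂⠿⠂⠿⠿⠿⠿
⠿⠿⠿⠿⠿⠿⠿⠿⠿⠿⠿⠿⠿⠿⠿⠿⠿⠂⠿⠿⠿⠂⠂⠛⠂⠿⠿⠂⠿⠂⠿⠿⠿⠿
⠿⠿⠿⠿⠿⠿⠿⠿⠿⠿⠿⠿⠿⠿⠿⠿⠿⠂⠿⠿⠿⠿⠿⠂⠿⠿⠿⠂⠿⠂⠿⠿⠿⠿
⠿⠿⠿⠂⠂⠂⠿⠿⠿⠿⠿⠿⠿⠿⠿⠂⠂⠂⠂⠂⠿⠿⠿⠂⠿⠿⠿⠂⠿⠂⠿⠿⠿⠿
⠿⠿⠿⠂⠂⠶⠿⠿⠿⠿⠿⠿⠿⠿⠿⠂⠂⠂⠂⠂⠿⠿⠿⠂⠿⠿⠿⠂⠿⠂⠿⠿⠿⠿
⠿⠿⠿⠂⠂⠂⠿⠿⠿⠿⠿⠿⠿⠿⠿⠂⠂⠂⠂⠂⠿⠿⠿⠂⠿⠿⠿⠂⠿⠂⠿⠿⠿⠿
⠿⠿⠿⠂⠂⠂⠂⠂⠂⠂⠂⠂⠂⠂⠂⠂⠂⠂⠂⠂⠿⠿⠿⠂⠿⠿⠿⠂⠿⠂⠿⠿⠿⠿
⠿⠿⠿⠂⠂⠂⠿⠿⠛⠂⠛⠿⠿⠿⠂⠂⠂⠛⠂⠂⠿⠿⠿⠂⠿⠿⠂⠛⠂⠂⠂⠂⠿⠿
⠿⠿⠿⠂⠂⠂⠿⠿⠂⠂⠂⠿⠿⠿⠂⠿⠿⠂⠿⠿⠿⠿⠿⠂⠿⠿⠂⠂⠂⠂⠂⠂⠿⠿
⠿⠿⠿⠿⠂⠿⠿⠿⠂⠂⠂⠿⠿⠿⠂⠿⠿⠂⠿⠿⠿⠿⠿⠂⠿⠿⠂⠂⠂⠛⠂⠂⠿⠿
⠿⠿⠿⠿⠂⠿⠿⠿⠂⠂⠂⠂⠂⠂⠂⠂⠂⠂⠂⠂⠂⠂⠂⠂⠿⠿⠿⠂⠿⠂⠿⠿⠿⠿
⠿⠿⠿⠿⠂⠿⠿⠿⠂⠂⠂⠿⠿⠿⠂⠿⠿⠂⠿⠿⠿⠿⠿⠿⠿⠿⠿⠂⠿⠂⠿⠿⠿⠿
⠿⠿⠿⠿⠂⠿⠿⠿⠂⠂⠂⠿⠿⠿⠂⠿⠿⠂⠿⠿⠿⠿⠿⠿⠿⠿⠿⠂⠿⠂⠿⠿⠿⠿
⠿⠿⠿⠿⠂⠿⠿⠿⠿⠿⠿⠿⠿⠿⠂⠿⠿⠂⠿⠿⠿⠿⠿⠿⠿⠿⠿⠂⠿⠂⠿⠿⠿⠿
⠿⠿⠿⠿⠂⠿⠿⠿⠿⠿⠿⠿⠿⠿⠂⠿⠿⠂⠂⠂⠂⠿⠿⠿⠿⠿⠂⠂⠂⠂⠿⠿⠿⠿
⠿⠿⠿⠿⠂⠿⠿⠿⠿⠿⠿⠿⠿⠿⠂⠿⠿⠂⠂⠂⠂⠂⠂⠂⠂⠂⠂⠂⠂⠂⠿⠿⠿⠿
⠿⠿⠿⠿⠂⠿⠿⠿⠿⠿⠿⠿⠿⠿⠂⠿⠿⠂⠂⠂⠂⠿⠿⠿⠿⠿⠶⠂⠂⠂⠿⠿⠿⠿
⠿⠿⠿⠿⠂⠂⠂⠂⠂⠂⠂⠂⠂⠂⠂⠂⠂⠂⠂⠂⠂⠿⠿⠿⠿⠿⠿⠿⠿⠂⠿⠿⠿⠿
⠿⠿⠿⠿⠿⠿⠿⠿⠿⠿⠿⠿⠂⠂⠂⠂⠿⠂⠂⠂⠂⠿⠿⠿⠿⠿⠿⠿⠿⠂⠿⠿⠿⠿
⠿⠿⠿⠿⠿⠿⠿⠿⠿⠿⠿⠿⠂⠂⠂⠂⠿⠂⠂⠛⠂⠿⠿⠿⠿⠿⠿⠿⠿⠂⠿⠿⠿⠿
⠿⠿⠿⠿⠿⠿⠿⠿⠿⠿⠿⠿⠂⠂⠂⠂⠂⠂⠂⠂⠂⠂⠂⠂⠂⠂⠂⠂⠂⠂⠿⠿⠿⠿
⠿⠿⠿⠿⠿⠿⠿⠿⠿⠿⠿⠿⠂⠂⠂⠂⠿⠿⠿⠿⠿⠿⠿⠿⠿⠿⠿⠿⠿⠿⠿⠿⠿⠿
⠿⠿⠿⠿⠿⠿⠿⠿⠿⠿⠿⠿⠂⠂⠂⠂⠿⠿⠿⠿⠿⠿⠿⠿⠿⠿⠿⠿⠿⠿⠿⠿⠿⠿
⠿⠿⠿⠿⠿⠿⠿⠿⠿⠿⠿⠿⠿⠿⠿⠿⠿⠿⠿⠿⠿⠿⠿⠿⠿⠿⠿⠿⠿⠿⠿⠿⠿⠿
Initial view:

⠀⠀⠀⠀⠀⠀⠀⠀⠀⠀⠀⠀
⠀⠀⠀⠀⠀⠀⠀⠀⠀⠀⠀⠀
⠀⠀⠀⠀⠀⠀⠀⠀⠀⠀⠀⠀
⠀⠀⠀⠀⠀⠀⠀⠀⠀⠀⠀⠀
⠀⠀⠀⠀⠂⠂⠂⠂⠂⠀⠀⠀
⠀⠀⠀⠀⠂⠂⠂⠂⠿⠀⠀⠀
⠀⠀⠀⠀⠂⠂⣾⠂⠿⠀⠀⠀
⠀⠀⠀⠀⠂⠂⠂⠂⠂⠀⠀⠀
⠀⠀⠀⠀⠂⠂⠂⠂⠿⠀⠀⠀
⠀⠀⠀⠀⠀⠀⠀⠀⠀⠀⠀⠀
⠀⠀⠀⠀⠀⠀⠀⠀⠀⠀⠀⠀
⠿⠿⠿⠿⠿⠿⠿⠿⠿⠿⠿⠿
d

⠀⠀⠀⠀⠀⠀⠀⠀⠀⠀⠀⠀
⠀⠀⠀⠀⠀⠀⠀⠀⠀⠀⠀⠀
⠀⠀⠀⠀⠀⠀⠀⠀⠀⠀⠀⠀
⠀⠀⠀⠀⠀⠀⠀⠀⠀⠀⠀⠀
⠀⠀⠀⠂⠂⠂⠂⠂⠂⠀⠀⠀
⠀⠀⠀⠂⠂⠂⠂⠿⠂⠀⠀⠀
⠀⠀⠀⠂⠂⠂⣾⠿⠂⠀⠀⠀
⠀⠀⠀⠂⠂⠂⠂⠂⠂⠀⠀⠀
⠀⠀⠀⠂⠂⠂⠂⠿⠿⠀⠀⠀
⠀⠀⠀⠀⠀⠀⠀⠀⠀⠀⠀⠀
⠀⠀⠀⠀⠀⠀⠀⠀⠀⠀⠀⠀
⠿⠿⠿⠿⠿⠿⠿⠿⠿⠿⠿⠿

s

⠀⠀⠀⠀⠀⠀⠀⠀⠀⠀⠀⠀
⠀⠀⠀⠀⠀⠀⠀⠀⠀⠀⠀⠀
⠀⠀⠀⠀⠀⠀⠀⠀⠀⠀⠀⠀
⠀⠀⠀⠂⠂⠂⠂⠂⠂⠀⠀⠀
⠀⠀⠀⠂⠂⠂⠂⠿⠂⠀⠀⠀
⠀⠀⠀⠂⠂⠂⠂⠿⠂⠀⠀⠀
⠀⠀⠀⠂⠂⠂⣾⠂⠂⠀⠀⠀
⠀⠀⠀⠂⠂⠂⠂⠿⠿⠀⠀⠀
⠀⠀⠀⠀⠂⠂⠂⠿⠿⠀⠀⠀
⠀⠀⠀⠀⠀⠀⠀⠀⠀⠀⠀⠀
⠿⠿⠿⠿⠿⠿⠿⠿⠿⠿⠿⠿
⠿⠿⠿⠿⠿⠿⠿⠿⠿⠿⠿⠿

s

⠀⠀⠀⠀⠀⠀⠀⠀⠀⠀⠀⠀
⠀⠀⠀⠀⠀⠀⠀⠀⠀⠀⠀⠀
⠀⠀⠀⠂⠂⠂⠂⠂⠂⠀⠀⠀
⠀⠀⠀⠂⠂⠂⠂⠿⠂⠀⠀⠀
⠀⠀⠀⠂⠂⠂⠂⠿⠂⠀⠀⠀
⠀⠀⠀⠂⠂⠂⠂⠂⠂⠀⠀⠀
⠀⠀⠀⠂⠂⠂⣾⠿⠿⠀⠀⠀
⠀⠀⠀⠀⠂⠂⠂⠿⠿⠀⠀⠀
⠀⠀⠀⠀⠿⠿⠿⠿⠿⠀⠀⠀
⠿⠿⠿⠿⠿⠿⠿⠿⠿⠿⠿⠿
⠿⠿⠿⠿⠿⠿⠿⠿⠿⠿⠿⠿
⠿⠿⠿⠿⠿⠿⠿⠿⠿⠿⠿⠿

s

⠀⠀⠀⠀⠀⠀⠀⠀⠀⠀⠀⠀
⠀⠀⠀⠂⠂⠂⠂⠂⠂⠀⠀⠀
⠀⠀⠀⠂⠂⠂⠂⠿⠂⠀⠀⠀
⠀⠀⠀⠂⠂⠂⠂⠿⠂⠀⠀⠀
⠀⠀⠀⠂⠂⠂⠂⠂⠂⠀⠀⠀
⠀⠀⠀⠂⠂⠂⠂⠿⠿⠀⠀⠀
⠀⠀⠀⠀⠂⠂⣾⠿⠿⠀⠀⠀
⠀⠀⠀⠀⠿⠿⠿⠿⠿⠀⠀⠀
⠿⠿⠿⠿⠿⠿⠿⠿⠿⠿⠿⠿
⠿⠿⠿⠿⠿⠿⠿⠿⠿⠿⠿⠿
⠿⠿⠿⠿⠿⠿⠿⠿⠿⠿⠿⠿
⠿⠿⠿⠿⠿⠿⠿⠿⠿⠿⠿⠿

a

⠀⠀⠀⠀⠀⠀⠀⠀⠀⠀⠀⠀
⠀⠀⠀⠀⠂⠂⠂⠂⠂⠂⠀⠀
⠀⠀⠀⠀⠂⠂⠂⠂⠿⠂⠀⠀
⠀⠀⠀⠀⠂⠂⠂⠂⠿⠂⠀⠀
⠀⠀⠀⠀⠂⠂⠂⠂⠂⠂⠀⠀
⠀⠀⠀⠀⠂⠂⠂⠂⠿⠿⠀⠀
⠀⠀⠀⠀⠂⠂⣾⠂⠿⠿⠀⠀
⠀⠀⠀⠀⠿⠿⠿⠿⠿⠿⠀⠀
⠿⠿⠿⠿⠿⠿⠿⠿⠿⠿⠿⠿
⠿⠿⠿⠿⠿⠿⠿⠿⠿⠿⠿⠿
⠿⠿⠿⠿⠿⠿⠿⠿⠿⠿⠿⠿
⠿⠿⠿⠿⠿⠿⠿⠿⠿⠿⠿⠿

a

⠀⠀⠀⠀⠀⠀⠀⠀⠀⠀⠀⠀
⠀⠀⠀⠀⠀⠂⠂⠂⠂⠂⠂⠀
⠀⠀⠀⠀⠀⠂⠂⠂⠂⠿⠂⠀
⠀⠀⠀⠀⠀⠂⠂⠂⠂⠿⠂⠀
⠀⠀⠀⠀⠿⠂⠂⠂⠂⠂⠂⠀
⠀⠀⠀⠀⠿⠂⠂⠂⠂⠿⠿⠀
⠀⠀⠀⠀⠿⠂⣾⠂⠂⠿⠿⠀
⠀⠀⠀⠀⠿⠿⠿⠿⠿⠿⠿⠀
⠿⠿⠿⠿⠿⠿⠿⠿⠿⠿⠿⠿
⠿⠿⠿⠿⠿⠿⠿⠿⠿⠿⠿⠿
⠿⠿⠿⠿⠿⠿⠿⠿⠿⠿⠿⠿
⠿⠿⠿⠿⠿⠿⠿⠿⠿⠿⠿⠿

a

⠀⠀⠀⠀⠀⠀⠀⠀⠀⠀⠀⠀
⠀⠀⠀⠀⠀⠀⠂⠂⠂⠂⠂⠂
⠀⠀⠀⠀⠀⠀⠂⠂⠂⠂⠿⠂
⠀⠀⠀⠀⠀⠀⠂⠂⠂⠂⠿⠂
⠀⠀⠀⠀⠿⠿⠂⠂⠂⠂⠂⠂
⠀⠀⠀⠀⠿⠿⠂⠂⠂⠂⠿⠿
⠀⠀⠀⠀⠿⠿⣾⠂⠂⠂⠿⠿
⠀⠀⠀⠀⠿⠿⠿⠿⠿⠿⠿⠿
⠿⠿⠿⠿⠿⠿⠿⠿⠿⠿⠿⠿
⠿⠿⠿⠿⠿⠿⠿⠿⠿⠿⠿⠿
⠿⠿⠿⠿⠿⠿⠿⠿⠿⠿⠿⠿
⠿⠿⠿⠿⠿⠿⠿⠿⠿⠿⠿⠿

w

⠀⠀⠀⠀⠀⠀⠀⠀⠀⠀⠀⠀
⠀⠀⠀⠀⠀⠀⠀⠀⠀⠀⠀⠀
⠀⠀⠀⠀⠀⠀⠂⠂⠂⠂⠂⠂
⠀⠀⠀⠀⠀⠀⠂⠂⠂⠂⠿⠂
⠀⠀⠀⠀⠿⠿⠂⠂⠂⠂⠿⠂
⠀⠀⠀⠀⠿⠿⠂⠂⠂⠂⠂⠂
⠀⠀⠀⠀⠿⠿⣾⠂⠂⠂⠿⠿
⠀⠀⠀⠀⠿⠿⠂⠂⠂⠂⠿⠿
⠀⠀⠀⠀⠿⠿⠿⠿⠿⠿⠿⠿
⠿⠿⠿⠿⠿⠿⠿⠿⠿⠿⠿⠿
⠿⠿⠿⠿⠿⠿⠿⠿⠿⠿⠿⠿
⠿⠿⠿⠿⠿⠿⠿⠿⠿⠿⠿⠿

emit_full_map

⠀⠀⠂⠂⠂⠂⠂⠂
⠀⠀⠂⠂⠂⠂⠿⠂
⠿⠿⠂⠂⠂⠂⠿⠂
⠿⠿⠂⠂⠂⠂⠂⠂
⠿⠿⣾⠂⠂⠂⠿⠿
⠿⠿⠂⠂⠂⠂⠿⠿
⠿⠿⠿⠿⠿⠿⠿⠿

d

⠀⠀⠀⠀⠀⠀⠀⠀⠀⠀⠀⠀
⠀⠀⠀⠀⠀⠀⠀⠀⠀⠀⠀⠀
⠀⠀⠀⠀⠀⠂⠂⠂⠂⠂⠂⠀
⠀⠀⠀⠀⠀⠂⠂⠂⠂⠿⠂⠀
⠀⠀⠀⠿⠿⠂⠂⠂⠂⠿⠂⠀
⠀⠀⠀⠿⠿⠂⠂⠂⠂⠂⠂⠀
⠀⠀⠀⠿⠿⠂⣾⠂⠂⠿⠿⠀
⠀⠀⠀⠿⠿⠂⠂⠂⠂⠿⠿⠀
⠀⠀⠀⠿⠿⠿⠿⠿⠿⠿⠿⠀
⠿⠿⠿⠿⠿⠿⠿⠿⠿⠿⠿⠿
⠿⠿⠿⠿⠿⠿⠿⠿⠿⠿⠿⠿
⠿⠿⠿⠿⠿⠿⠿⠿⠿⠿⠿⠿

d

⠀⠀⠀⠀⠀⠀⠀⠀⠀⠀⠀⠀
⠀⠀⠀⠀⠀⠀⠀⠀⠀⠀⠀⠀
⠀⠀⠀⠀⠂⠂⠂⠂⠂⠂⠀⠀
⠀⠀⠀⠀⠂⠂⠂⠂⠿⠂⠀⠀
⠀⠀⠿⠿⠂⠂⠂⠂⠿⠂⠀⠀
⠀⠀⠿⠿⠂⠂⠂⠂⠂⠂⠀⠀
⠀⠀⠿⠿⠂⠂⣾⠂⠿⠿⠀⠀
⠀⠀⠿⠿⠂⠂⠂⠂⠿⠿⠀⠀
⠀⠀⠿⠿⠿⠿⠿⠿⠿⠿⠀⠀
⠿⠿⠿⠿⠿⠿⠿⠿⠿⠿⠿⠿
⠿⠿⠿⠿⠿⠿⠿⠿⠿⠿⠿⠿
⠿⠿⠿⠿⠿⠿⠿⠿⠿⠿⠿⠿

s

⠀⠀⠀⠀⠀⠀⠀⠀⠀⠀⠀⠀
⠀⠀⠀⠀⠂⠂⠂⠂⠂⠂⠀⠀
⠀⠀⠀⠀⠂⠂⠂⠂⠿⠂⠀⠀
⠀⠀⠿⠿⠂⠂⠂⠂⠿⠂⠀⠀
⠀⠀⠿⠿⠂⠂⠂⠂⠂⠂⠀⠀
⠀⠀⠿⠿⠂⠂⠂⠂⠿⠿⠀⠀
⠀⠀⠿⠿⠂⠂⣾⠂⠿⠿⠀⠀
⠀⠀⠿⠿⠿⠿⠿⠿⠿⠿⠀⠀
⠿⠿⠿⠿⠿⠿⠿⠿⠿⠿⠿⠿
⠿⠿⠿⠿⠿⠿⠿⠿⠿⠿⠿⠿
⠿⠿⠿⠿⠿⠿⠿⠿⠿⠿⠿⠿
⠿⠿⠿⠿⠿⠿⠿⠿⠿⠿⠿⠿

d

⠀⠀⠀⠀⠀⠀⠀⠀⠀⠀⠀⠀
⠀⠀⠀⠂⠂⠂⠂⠂⠂⠀⠀⠀
⠀⠀⠀⠂⠂⠂⠂⠿⠂⠀⠀⠀
⠀⠿⠿⠂⠂⠂⠂⠿⠂⠀⠀⠀
⠀⠿⠿⠂⠂⠂⠂⠂⠂⠀⠀⠀
⠀⠿⠿⠂⠂⠂⠂⠿⠿⠀⠀⠀
⠀⠿⠿⠂⠂⠂⣾⠿⠿⠀⠀⠀
⠀⠿⠿⠿⠿⠿⠿⠿⠿⠀⠀⠀
⠿⠿⠿⠿⠿⠿⠿⠿⠿⠿⠿⠿
⠿⠿⠿⠿⠿⠿⠿⠿⠿⠿⠿⠿
⠿⠿⠿⠿⠿⠿⠿⠿⠿⠿⠿⠿
⠿⠿⠿⠿⠿⠿⠿⠿⠿⠿⠿⠿

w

⠀⠀⠀⠀⠀⠀⠀⠀⠀⠀⠀⠀
⠀⠀⠀⠀⠀⠀⠀⠀⠀⠀⠀⠀
⠀⠀⠀⠂⠂⠂⠂⠂⠂⠀⠀⠀
⠀⠀⠀⠂⠂⠂⠂⠿⠂⠀⠀⠀
⠀⠿⠿⠂⠂⠂⠂⠿⠂⠀⠀⠀
⠀⠿⠿⠂⠂⠂⠂⠂⠂⠀⠀⠀
⠀⠿⠿⠂⠂⠂⣾⠿⠿⠀⠀⠀
⠀⠿⠿⠂⠂⠂⠂⠿⠿⠀⠀⠀
⠀⠿⠿⠿⠿⠿⠿⠿⠿⠀⠀⠀
⠿⠿⠿⠿⠿⠿⠿⠿⠿⠿⠿⠿
⠿⠿⠿⠿⠿⠿⠿⠿⠿⠿⠿⠿
⠿⠿⠿⠿⠿⠿⠿⠿⠿⠿⠿⠿

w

⠀⠀⠀⠀⠀⠀⠀⠀⠀⠀⠀⠀
⠀⠀⠀⠀⠀⠀⠀⠀⠀⠀⠀⠀
⠀⠀⠀⠀⠀⠀⠀⠀⠀⠀⠀⠀
⠀⠀⠀⠂⠂⠂⠂⠂⠂⠀⠀⠀
⠀⠀⠀⠂⠂⠂⠂⠿⠂⠀⠀⠀
⠀⠿⠿⠂⠂⠂⠂⠿⠂⠀⠀⠀
⠀⠿⠿⠂⠂⠂⣾⠂⠂⠀⠀⠀
⠀⠿⠿⠂⠂⠂⠂⠿⠿⠀⠀⠀
⠀⠿⠿⠂⠂⠂⠂⠿⠿⠀⠀⠀
⠀⠿⠿⠿⠿⠿⠿⠿⠿⠀⠀⠀
⠿⠿⠿⠿⠿⠿⠿⠿⠿⠿⠿⠿
⠿⠿⠿⠿⠿⠿⠿⠿⠿⠿⠿⠿

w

⠀⠀⠀⠀⠀⠀⠀⠀⠀⠀⠀⠀
⠀⠀⠀⠀⠀⠀⠀⠀⠀⠀⠀⠀
⠀⠀⠀⠀⠀⠀⠀⠀⠀⠀⠀⠀
⠀⠀⠀⠀⠀⠀⠀⠀⠀⠀⠀⠀
⠀⠀⠀⠂⠂⠂⠂⠂⠂⠀⠀⠀
⠀⠀⠀⠂⠂⠂⠂⠿⠂⠀⠀⠀
⠀⠿⠿⠂⠂⠂⣾⠿⠂⠀⠀⠀
⠀⠿⠿⠂⠂⠂⠂⠂⠂⠀⠀⠀
⠀⠿⠿⠂⠂⠂⠂⠿⠿⠀⠀⠀
⠀⠿⠿⠂⠂⠂⠂⠿⠿⠀⠀⠀
⠀⠿⠿⠿⠿⠿⠿⠿⠿⠀⠀⠀
⠿⠿⠿⠿⠿⠿⠿⠿⠿⠿⠿⠿

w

⠀⠀⠀⠀⠀⠀⠀⠀⠀⠀⠀⠀
⠀⠀⠀⠀⠀⠀⠀⠀⠀⠀⠀⠀
⠀⠀⠀⠀⠀⠀⠀⠀⠀⠀⠀⠀
⠀⠀⠀⠀⠀⠀⠀⠀⠀⠀⠀⠀
⠀⠀⠀⠀⠿⠂⠿⠿⠂⠀⠀⠀
⠀⠀⠀⠂⠂⠂⠂⠂⠂⠀⠀⠀
⠀⠀⠀⠂⠂⠂⣾⠿⠂⠀⠀⠀
⠀⠿⠿⠂⠂⠂⠂⠿⠂⠀⠀⠀
⠀⠿⠿⠂⠂⠂⠂⠂⠂⠀⠀⠀
⠀⠿⠿⠂⠂⠂⠂⠿⠿⠀⠀⠀
⠀⠿⠿⠂⠂⠂⠂⠿⠿⠀⠀⠀
⠀⠿⠿⠿⠿⠿⠿⠿⠿⠀⠀⠀

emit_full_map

⠀⠀⠀⠿⠂⠿⠿⠂
⠀⠀⠂⠂⠂⠂⠂⠂
⠀⠀⠂⠂⠂⣾⠿⠂
⠿⠿⠂⠂⠂⠂⠿⠂
⠿⠿⠂⠂⠂⠂⠂⠂
⠿⠿⠂⠂⠂⠂⠿⠿
⠿⠿⠂⠂⠂⠂⠿⠿
⠿⠿⠿⠿⠿⠿⠿⠿

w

⠀⠀⠀⠀⠀⠀⠀⠀⠀⠀⠀⠀
⠀⠀⠀⠀⠀⠀⠀⠀⠀⠀⠀⠀
⠀⠀⠀⠀⠀⠀⠀⠀⠀⠀⠀⠀
⠀⠀⠀⠀⠀⠀⠀⠀⠀⠀⠀⠀
⠀⠀⠀⠀⠿⠂⠿⠿⠂⠀⠀⠀
⠀⠀⠀⠀⠿⠂⠿⠿⠂⠀⠀⠀
⠀⠀⠀⠂⠂⠂⣾⠂⠂⠀⠀⠀
⠀⠀⠀⠂⠂⠂⠂⠿⠂⠀⠀⠀
⠀⠿⠿⠂⠂⠂⠂⠿⠂⠀⠀⠀
⠀⠿⠿⠂⠂⠂⠂⠂⠂⠀⠀⠀
⠀⠿⠿⠂⠂⠂⠂⠿⠿⠀⠀⠀
⠀⠿⠿⠂⠂⠂⠂⠿⠿⠀⠀⠀

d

⠀⠀⠀⠀⠀⠀⠀⠀⠀⠀⠀⠀
⠀⠀⠀⠀⠀⠀⠀⠀⠀⠀⠀⠀
⠀⠀⠀⠀⠀⠀⠀⠀⠀⠀⠀⠀
⠀⠀⠀⠀⠀⠀⠀⠀⠀⠀⠀⠀
⠀⠀⠀⠿⠂⠿⠿⠂⠂⠀⠀⠀
⠀⠀⠀⠿⠂⠿⠿⠂⠂⠀⠀⠀
⠀⠀⠂⠂⠂⠂⣾⠂⠂⠀⠀⠀
⠀⠀⠂⠂⠂⠂⠿⠂⠂⠀⠀⠀
⠿⠿⠂⠂⠂⠂⠿⠂⠂⠀⠀⠀
⠿⠿⠂⠂⠂⠂⠂⠂⠀⠀⠀⠀
⠿⠿⠂⠂⠂⠂⠿⠿⠀⠀⠀⠀
⠿⠿⠂⠂⠂⠂⠿⠿⠀⠀⠀⠀

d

⠀⠀⠀⠀⠀⠀⠀⠀⠀⠀⠀⠀
⠀⠀⠀⠀⠀⠀⠀⠀⠀⠀⠀⠀
⠀⠀⠀⠀⠀⠀⠀⠀⠀⠀⠀⠀
⠀⠀⠀⠀⠀⠀⠀⠀⠀⠀⠀⠀
⠀⠀⠿⠂⠿⠿⠂⠂⠂⠀⠀⠀
⠀⠀⠿⠂⠿⠿⠂⠂⠂⠀⠀⠀
⠀⠂⠂⠂⠂⠂⣾⠂⠂⠀⠀⠀
⠀⠂⠂⠂⠂⠿⠂⠂⠂⠀⠀⠀
⠿⠂⠂⠂⠂⠿⠂⠂⠛⠀⠀⠀
⠿⠂⠂⠂⠂⠂⠂⠀⠀⠀⠀⠀
⠿⠂⠂⠂⠂⠿⠿⠀⠀⠀⠀⠀
⠿⠂⠂⠂⠂⠿⠿⠀⠀⠀⠀⠀

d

⠀⠀⠀⠀⠀⠀⠀⠀⠀⠀⠀⠀
⠀⠀⠀⠀⠀⠀⠀⠀⠀⠀⠀⠀
⠀⠀⠀⠀⠀⠀⠀⠀⠀⠀⠀⠀
⠀⠀⠀⠀⠀⠀⠀⠀⠀⠀⠀⠀
⠀⠿⠂⠿⠿⠂⠂⠂⠂⠀⠀⠀
⠀⠿⠂⠿⠿⠂⠂⠂⠂⠀⠀⠀
⠂⠂⠂⠂⠂⠂⣾⠂⠂⠀⠀⠀
⠂⠂⠂⠂⠿⠂⠂⠂⠂⠀⠀⠀
⠂⠂⠂⠂⠿⠂⠂⠛⠂⠀⠀⠀
⠂⠂⠂⠂⠂⠂⠀⠀⠀⠀⠀⠀
⠂⠂⠂⠂⠿⠿⠀⠀⠀⠀⠀⠀
⠂⠂⠂⠂⠿⠿⠀⠀⠀⠀⠀⠀

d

⠀⠀⠀⠀⠀⠀⠀⠀⠀⠀⠀⠀
⠀⠀⠀⠀⠀⠀⠀⠀⠀⠀⠀⠀
⠀⠀⠀⠀⠀⠀⠀⠀⠀⠀⠀⠀
⠀⠀⠀⠀⠀⠀⠀⠀⠀⠀⠀⠀
⠿⠂⠿⠿⠂⠂⠂⠂⠂⠀⠀⠀
⠿⠂⠿⠿⠂⠂⠂⠂⠿⠀⠀⠀
⠂⠂⠂⠂⠂⠂⣾⠂⠿⠀⠀⠀
⠂⠂⠂⠿⠂⠂⠂⠂⠿⠀⠀⠀
⠂⠂⠂⠿⠂⠂⠛⠂⠿⠀⠀⠀
⠂⠂⠂⠂⠂⠀⠀⠀⠀⠀⠀⠀
⠂⠂⠂⠿⠿⠀⠀⠀⠀⠀⠀⠀
⠂⠂⠂⠿⠿⠀⠀⠀⠀⠀⠀⠀

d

⠀⠀⠀⠀⠀⠀⠀⠀⠀⠀⠀⠀
⠀⠀⠀⠀⠀⠀⠀⠀⠀⠀⠀⠀
⠀⠀⠀⠀⠀⠀⠀⠀⠀⠀⠀⠀
⠀⠀⠀⠀⠀⠀⠀⠀⠀⠀⠀⠀
⠂⠿⠿⠂⠂⠂⠂⠂⠂⠀⠀⠀
⠂⠿⠿⠂⠂⠂⠂⠿⠿⠀⠀⠀
⠂⠂⠂⠂⠂⠂⣾⠿⠿⠀⠀⠀
⠂⠂⠿⠂⠂⠂⠂⠿⠿⠀⠀⠀
⠂⠂⠿⠂⠂⠛⠂⠿⠿⠀⠀⠀
⠂⠂⠂⠂⠀⠀⠀⠀⠀⠀⠀⠀
⠂⠂⠿⠿⠀⠀⠀⠀⠀⠀⠀⠀
⠂⠂⠿⠿⠀⠀⠀⠀⠀⠀⠀⠀

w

⠀⠀⠀⠀⠀⠀⠀⠀⠀⠀⠀⠀
⠀⠀⠀⠀⠀⠀⠀⠀⠀⠀⠀⠀
⠀⠀⠀⠀⠀⠀⠀⠀⠀⠀⠀⠀
⠀⠀⠀⠀⠀⠀⠀⠀⠀⠀⠀⠀
⠀⠀⠀⠀⠂⠂⠂⠿⠿⠀⠀⠀
⠂⠿⠿⠂⠂⠂⠂⠂⠂⠀⠀⠀
⠂⠿⠿⠂⠂⠂⣾⠿⠿⠀⠀⠀
⠂⠂⠂⠂⠂⠂⠂⠿⠿⠀⠀⠀
⠂⠂⠿⠂⠂⠂⠂⠿⠿⠀⠀⠀
⠂⠂⠿⠂⠂⠛⠂⠿⠿⠀⠀⠀
⠂⠂⠂⠂⠀⠀⠀⠀⠀⠀⠀⠀
⠂⠂⠿⠿⠀⠀⠀⠀⠀⠀⠀⠀

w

⠀⠀⠀⠀⠀⠀⠀⠀⠀⠀⠀⠀
⠀⠀⠀⠀⠀⠀⠀⠀⠀⠀⠀⠀
⠀⠀⠀⠀⠀⠀⠀⠀⠀⠀⠀⠀
⠀⠀⠀⠀⠀⠀⠀⠀⠀⠀⠀⠀
⠀⠀⠀⠀⠿⠿⠿⠿⠿⠀⠀⠀
⠀⠀⠀⠀⠂⠂⠂⠿⠿⠀⠀⠀
⠂⠿⠿⠂⠂⠂⣾⠂⠂⠀⠀⠀
⠂⠿⠿⠂⠂⠂⠂⠿⠿⠀⠀⠀
⠂⠂⠂⠂⠂⠂⠂⠿⠿⠀⠀⠀
⠂⠂⠿⠂⠂⠂⠂⠿⠿⠀⠀⠀
⠂⠂⠿⠂⠂⠛⠂⠿⠿⠀⠀⠀
⠂⠂⠂⠂⠀⠀⠀⠀⠀⠀⠀⠀

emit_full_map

⠀⠀⠀⠀⠀⠀⠀⠀⠿⠿⠿⠿⠿
⠀⠀⠀⠀⠀⠀⠀⠀⠂⠂⠂⠿⠿
⠀⠀⠀⠿⠂⠿⠿⠂⠂⠂⣾⠂⠂
⠀⠀⠀⠿⠂⠿⠿⠂⠂⠂⠂⠿⠿
⠀⠀⠂⠂⠂⠂⠂⠂⠂⠂⠂⠿⠿
⠀⠀⠂⠂⠂⠂⠿⠂⠂⠂⠂⠿⠿
⠿⠿⠂⠂⠂⠂⠿⠂⠂⠛⠂⠿⠿
⠿⠿⠂⠂⠂⠂⠂⠂⠀⠀⠀⠀⠀
⠿⠿⠂⠂⠂⠂⠿⠿⠀⠀⠀⠀⠀
⠿⠿⠂⠂⠂⠂⠿⠿⠀⠀⠀⠀⠀
⠿⠿⠿⠿⠿⠿⠿⠿⠀⠀⠀⠀⠀
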